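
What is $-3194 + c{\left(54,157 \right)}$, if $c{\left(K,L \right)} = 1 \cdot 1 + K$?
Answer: $-3139$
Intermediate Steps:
$c{\left(K,L \right)} = 1 + K$
$-3194 + c{\left(54,157 \right)} = -3194 + \left(1 + 54\right) = -3194 + 55 = -3139$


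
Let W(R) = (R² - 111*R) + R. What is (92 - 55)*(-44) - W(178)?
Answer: -13732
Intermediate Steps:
W(R) = R² - 110*R
(92 - 55)*(-44) - W(178) = (92 - 55)*(-44) - 178*(-110 + 178) = 37*(-44) - 178*68 = -1628 - 1*12104 = -1628 - 12104 = -13732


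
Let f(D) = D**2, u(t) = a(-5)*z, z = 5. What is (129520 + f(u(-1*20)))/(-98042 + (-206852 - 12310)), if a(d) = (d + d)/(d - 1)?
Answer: -1166305/2854836 ≈ -0.40854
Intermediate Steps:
a(d) = 2*d/(-1 + d) (a(d) = (2*d)/(-1 + d) = 2*d/(-1 + d))
u(t) = 25/3 (u(t) = (2*(-5)/(-1 - 5))*5 = (2*(-5)/(-6))*5 = (2*(-5)*(-1/6))*5 = (5/3)*5 = 25/3)
(129520 + f(u(-1*20)))/(-98042 + (-206852 - 12310)) = (129520 + (25/3)**2)/(-98042 + (-206852 - 12310)) = (129520 + 625/9)/(-98042 - 219162) = (1166305/9)/(-317204) = (1166305/9)*(-1/317204) = -1166305/2854836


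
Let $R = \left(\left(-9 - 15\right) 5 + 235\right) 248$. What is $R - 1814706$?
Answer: $-1786186$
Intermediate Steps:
$R = 28520$ ($R = \left(\left(-24\right) 5 + 235\right) 248 = \left(-120 + 235\right) 248 = 115 \cdot 248 = 28520$)
$R - 1814706 = 28520 - 1814706 = -1786186$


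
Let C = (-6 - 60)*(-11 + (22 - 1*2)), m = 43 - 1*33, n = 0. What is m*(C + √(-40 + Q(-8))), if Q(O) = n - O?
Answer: -5940 + 40*I*√2 ≈ -5940.0 + 56.569*I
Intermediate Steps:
m = 10 (m = 43 - 33 = 10)
Q(O) = -O (Q(O) = 0 - O = -O)
C = -594 (C = -66*(-11 + (22 - 2)) = -66*(-11 + 20) = -66*9 = -594)
m*(C + √(-40 + Q(-8))) = 10*(-594 + √(-40 - 1*(-8))) = 10*(-594 + √(-40 + 8)) = 10*(-594 + √(-32)) = 10*(-594 + 4*I*√2) = -5940 + 40*I*√2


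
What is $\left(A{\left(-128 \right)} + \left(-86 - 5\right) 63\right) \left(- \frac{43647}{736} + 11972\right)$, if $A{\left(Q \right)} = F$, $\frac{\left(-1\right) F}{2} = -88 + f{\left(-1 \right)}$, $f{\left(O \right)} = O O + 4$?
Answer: $- \frac{48810036415}{736} \approx -6.6318 \cdot 10^{7}$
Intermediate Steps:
$f{\left(O \right)} = 4 + O^{2}$ ($f{\left(O \right)} = O^{2} + 4 = 4 + O^{2}$)
$F = 166$ ($F = - 2 \left(-88 + \left(4 + \left(-1\right)^{2}\right)\right) = - 2 \left(-88 + \left(4 + 1\right)\right) = - 2 \left(-88 + 5\right) = \left(-2\right) \left(-83\right) = 166$)
$A{\left(Q \right)} = 166$
$\left(A{\left(-128 \right)} + \left(-86 - 5\right) 63\right) \left(- \frac{43647}{736} + 11972\right) = \left(166 + \left(-86 - 5\right) 63\right) \left(- \frac{43647}{736} + 11972\right) = \left(166 - 5733\right) \left(\left(-43647\right) \frac{1}{736} + 11972\right) = \left(166 - 5733\right) \left(- \frac{43647}{736} + 11972\right) = \left(-5567\right) \frac{8767745}{736} = - \frac{48810036415}{736}$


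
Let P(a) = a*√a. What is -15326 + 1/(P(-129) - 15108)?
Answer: (-1977054*√129 + 231545209*I)/(3*(-5036*I + 43*√129)) ≈ -15326.0 + 6.1989e-6*I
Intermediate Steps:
P(a) = a^(3/2)
-15326 + 1/(P(-129) - 15108) = -15326 + 1/((-129)^(3/2) - 15108) = -15326 + 1/(-129*I*√129 - 15108) = -15326 + 1/(-15108 - 129*I*√129)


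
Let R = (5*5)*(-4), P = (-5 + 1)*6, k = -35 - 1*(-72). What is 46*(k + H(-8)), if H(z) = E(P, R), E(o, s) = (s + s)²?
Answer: 1841702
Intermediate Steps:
k = 37 (k = -35 + 72 = 37)
P = -24 (P = -4*6 = -24)
R = -100 (R = 25*(-4) = -100)
E(o, s) = 4*s² (E(o, s) = (2*s)² = 4*s²)
H(z) = 40000 (H(z) = 4*(-100)² = 4*10000 = 40000)
46*(k + H(-8)) = 46*(37 + 40000) = 46*40037 = 1841702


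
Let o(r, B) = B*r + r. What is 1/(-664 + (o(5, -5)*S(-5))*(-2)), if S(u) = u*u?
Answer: 1/336 ≈ 0.0029762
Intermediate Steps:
o(r, B) = r + B*r
S(u) = u**2
1/(-664 + (o(5, -5)*S(-5))*(-2)) = 1/(-664 + ((5*(1 - 5))*(-5)**2)*(-2)) = 1/(-664 + ((5*(-4))*25)*(-2)) = 1/(-664 - 20*25*(-2)) = 1/(-664 - 500*(-2)) = 1/(-664 + 1000) = 1/336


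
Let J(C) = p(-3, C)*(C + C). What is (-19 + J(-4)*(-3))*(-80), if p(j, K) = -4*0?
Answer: 1520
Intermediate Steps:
p(j, K) = 0
J(C) = 0 (J(C) = 0*(C + C) = 0*(2*C) = 0)
(-19 + J(-4)*(-3))*(-80) = (-19 + 0*(-3))*(-80) = (-19 + 0)*(-80) = -19*(-80) = 1520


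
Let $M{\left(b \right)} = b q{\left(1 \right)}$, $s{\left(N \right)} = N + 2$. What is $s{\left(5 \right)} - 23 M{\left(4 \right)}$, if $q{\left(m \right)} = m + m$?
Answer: $-177$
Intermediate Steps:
$s{\left(N \right)} = 2 + N$
$q{\left(m \right)} = 2 m$
$M{\left(b \right)} = 2 b$ ($M{\left(b \right)} = b 2 \cdot 1 = b 2 = 2 b$)
$s{\left(5 \right)} - 23 M{\left(4 \right)} = \left(2 + 5\right) - 23 \cdot 2 \cdot 4 = 7 - 184 = -177$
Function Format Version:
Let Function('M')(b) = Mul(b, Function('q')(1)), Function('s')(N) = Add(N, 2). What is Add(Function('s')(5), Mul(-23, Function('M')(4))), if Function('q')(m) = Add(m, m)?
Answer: -177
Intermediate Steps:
Function('s')(N) = Add(2, N)
Function('q')(m) = Mul(2, m)
Function('M')(b) = Mul(2, b) (Function('M')(b) = Mul(b, Mul(2, 1)) = Mul(b, 2) = Mul(2, b))
Add(Function('s')(5), Mul(-23, Function('M')(4))) = Add(Add(2, 5), Mul(-23, Mul(2, 4))) = Add(7, Mul(-23, 8)) = Add(7, -184) = -177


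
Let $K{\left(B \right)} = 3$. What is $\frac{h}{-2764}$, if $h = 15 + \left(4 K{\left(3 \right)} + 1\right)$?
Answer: $- \frac{7}{691} \approx -0.01013$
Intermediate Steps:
$h = 28$ ($h = 15 + \left(4 \cdot 3 + 1\right) = 15 + \left(12 + 1\right) = 15 + 13 = 28$)
$\frac{h}{-2764} = \frac{1}{-2764} \cdot 28 = \left(- \frac{1}{2764}\right) 28 = - \frac{7}{691}$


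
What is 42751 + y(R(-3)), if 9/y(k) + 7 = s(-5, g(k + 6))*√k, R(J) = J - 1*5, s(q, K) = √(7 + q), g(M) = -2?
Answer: 2778752/65 - 36*I/65 ≈ 42750.0 - 0.55385*I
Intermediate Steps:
R(J) = -5 + J (R(J) = J - 5 = -5 + J)
y(k) = 9/(-7 + √2*√k) (y(k) = 9/(-7 + √(7 - 5)*√k) = 9/(-7 + √2*√k))
42751 + y(R(-3)) = 42751 + 9/(-7 + √2*√(-5 - 3)) = 42751 + 9/(-7 + √2*√(-8)) = 42751 + 9/(-7 + √2*(2*I*√2)) = 42751 + 9/(-7 + 4*I) = 42751 + 9*((-7 - 4*I)/65) = 42751 + 9*(-7 - 4*I)/65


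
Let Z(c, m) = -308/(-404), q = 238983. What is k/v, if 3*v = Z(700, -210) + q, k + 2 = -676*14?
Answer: -1434099/12068680 ≈ -0.11883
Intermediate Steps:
k = -9466 (k = -2 - 676*14 = -2 - 9464 = -9466)
Z(c, m) = 77/101 (Z(c, m) = -308*(-1/404) = 77/101)
v = 24137360/303 (v = (77/101 + 238983)/3 = (⅓)*(24137360/101) = 24137360/303 ≈ 79661.)
k/v = -9466/24137360/303 = -9466*303/24137360 = -1434099/12068680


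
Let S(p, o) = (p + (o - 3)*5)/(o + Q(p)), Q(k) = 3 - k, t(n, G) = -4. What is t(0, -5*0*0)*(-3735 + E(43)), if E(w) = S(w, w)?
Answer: 14616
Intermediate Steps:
S(p, o) = (-15 + p + 5*o)/(3 + o - p) (S(p, o) = (p + (o - 3)*5)/(o + (3 - p)) = (p + (-3 + o)*5)/(3 + o - p) = (p + (-15 + 5*o))/(3 + o - p) = (-15 + p + 5*o)/(3 + o - p))
E(w) = -5 + 2*w (E(w) = (-15 + w + 5*w)/(3 + w - w) = (-15 + 6*w)/3 = -5 + 2*w)
t(0, -5*0*0)*(-3735 + E(43)) = -4*(-3735 + (-5 + 2*43)) = -4*(-3735 + (-5 + 86)) = -4*(-3735 + 81) = -4*(-3654) = 14616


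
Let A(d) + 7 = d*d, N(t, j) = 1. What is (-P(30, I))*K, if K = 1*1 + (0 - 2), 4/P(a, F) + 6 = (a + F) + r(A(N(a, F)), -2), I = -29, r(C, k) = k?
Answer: -4/7 ≈ -0.57143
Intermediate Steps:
A(d) = -7 + d² (A(d) = -7 + d*d = -7 + d²)
P(a, F) = 4/(-8 + F + a) (P(a, F) = 4/(-6 + ((a + F) - 2)) = 4/(-6 + ((F + a) - 2)) = 4/(-6 + (-2 + F + a)) = 4/(-8 + F + a))
K = -1 (K = 1 - 2 = -1)
(-P(30, I))*K = -4/(-8 - 29 + 30)*(-1) = -4/(-7)*(-1) = -4*(-1)/7*(-1) = -1*(-4/7)*(-1) = (4/7)*(-1) = -4/7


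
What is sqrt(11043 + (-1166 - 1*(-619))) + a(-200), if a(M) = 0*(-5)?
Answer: 16*sqrt(41) ≈ 102.45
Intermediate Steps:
a(M) = 0
sqrt(11043 + (-1166 - 1*(-619))) + a(-200) = sqrt(11043 + (-1166 - 1*(-619))) + 0 = sqrt(11043 + (-1166 + 619)) + 0 = sqrt(11043 - 547) + 0 = sqrt(10496) + 0 = 16*sqrt(41) + 0 = 16*sqrt(41)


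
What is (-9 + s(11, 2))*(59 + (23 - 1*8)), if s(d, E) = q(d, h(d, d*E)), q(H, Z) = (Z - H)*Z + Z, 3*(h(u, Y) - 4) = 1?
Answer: -22348/9 ≈ -2483.1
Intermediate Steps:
h(u, Y) = 13/3 (h(u, Y) = 4 + (⅓)*1 = 4 + ⅓ = 13/3)
q(H, Z) = Z + Z*(Z - H) (q(H, Z) = Z*(Z - H) + Z = Z + Z*(Z - H))
s(d, E) = 208/9 - 13*d/3 (s(d, E) = 13*(1 + 13/3 - d)/3 = 13*(16/3 - d)/3 = 208/9 - 13*d/3)
(-9 + s(11, 2))*(59 + (23 - 1*8)) = (-9 + (208/9 - 13/3*11))*(59 + (23 - 1*8)) = (-9 + (208/9 - 143/3))*(59 + (23 - 8)) = (-9 - 221/9)*(59 + 15) = -302/9*74 = -22348/9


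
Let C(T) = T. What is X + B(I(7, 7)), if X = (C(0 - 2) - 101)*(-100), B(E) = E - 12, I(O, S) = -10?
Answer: 10278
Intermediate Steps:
B(E) = -12 + E
X = 10300 (X = ((0 - 2) - 101)*(-100) = (-2 - 101)*(-100) = -103*(-100) = 10300)
X + B(I(7, 7)) = 10300 + (-12 - 10) = 10300 - 22 = 10278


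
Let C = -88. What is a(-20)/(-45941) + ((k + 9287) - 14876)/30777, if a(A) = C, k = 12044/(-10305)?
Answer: -2618599084669/14570509047885 ≈ -0.17972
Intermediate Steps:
k = -12044/10305 (k = 12044*(-1/10305) = -12044/10305 ≈ -1.1688)
a(A) = -88
a(-20)/(-45941) + ((k + 9287) - 14876)/30777 = -88/(-45941) + ((-12044/10305 + 9287) - 14876)/30777 = -88*(-1/45941) + (95690491/10305 - 14876)*(1/30777) = 88/45941 - 57606689/10305*1/30777 = 88/45941 - 57606689/317156985 = -2618599084669/14570509047885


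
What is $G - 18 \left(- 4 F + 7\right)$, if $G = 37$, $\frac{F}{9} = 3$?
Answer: $1855$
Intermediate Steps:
$F = 27$ ($F = 9 \cdot 3 = 27$)
$G - 18 \left(- 4 F + 7\right) = 37 - 18 \left(\left(-4\right) 27 + 7\right) = 37 - 18 \left(-108 + 7\right) = 37 - -1818 = 37 + 1818 = 1855$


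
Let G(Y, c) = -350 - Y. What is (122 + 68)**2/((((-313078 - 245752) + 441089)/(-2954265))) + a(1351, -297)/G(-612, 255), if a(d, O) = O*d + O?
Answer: 4649125171816/5141357 ≈ 9.0426e+5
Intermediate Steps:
a(d, O) = O + O*d
(122 + 68)**2/((((-313078 - 245752) + 441089)/(-2954265))) + a(1351, -297)/G(-612, 255) = (122 + 68)**2/((((-313078 - 245752) + 441089)/(-2954265))) + (-297*(1 + 1351))/(-350 - 1*(-612)) = 190**2/(((-558830 + 441089)*(-1/2954265))) + (-297*1352)/(-350 + 612) = 36100/((-117741*(-1/2954265))) - 401544/262 = 36100/(39247/984755) - 401544*1/262 = 36100*(984755/39247) - 200772/131 = 35549655500/39247 - 200772/131 = 4649125171816/5141357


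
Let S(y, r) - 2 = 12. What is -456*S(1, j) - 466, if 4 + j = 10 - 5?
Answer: -6850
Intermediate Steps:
j = 1 (j = -4 + (10 - 5) = -4 + 5 = 1)
S(y, r) = 14 (S(y, r) = 2 + 12 = 14)
-456*S(1, j) - 466 = -456*14 - 466 = -6384 - 466 = -6850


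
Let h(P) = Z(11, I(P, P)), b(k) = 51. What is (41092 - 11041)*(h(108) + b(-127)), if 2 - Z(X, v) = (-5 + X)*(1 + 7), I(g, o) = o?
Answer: 150255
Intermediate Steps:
Z(X, v) = 42 - 8*X (Z(X, v) = 2 - (-5 + X)*(1 + 7) = 2 - (-5 + X)*8 = 2 - (-40 + 8*X) = 2 + (40 - 8*X) = 42 - 8*X)
h(P) = -46 (h(P) = 42 - 8*11 = 42 - 88 = -46)
(41092 - 11041)*(h(108) + b(-127)) = (41092 - 11041)*(-46 + 51) = 30051*5 = 150255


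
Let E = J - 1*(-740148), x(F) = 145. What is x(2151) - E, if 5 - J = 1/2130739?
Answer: -1576763905911/2130739 ≈ -7.4001e+5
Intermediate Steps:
J = 10653694/2130739 (J = 5 - 1/2130739 = 10653694/2130739 ≈ 5.0000)
E = 1577072863066/2130739 (E = 10653694/2130739 - 1*(-740148) = 10653694/2130739 + 740148 = 1577072863066/2130739 ≈ 7.4015e+5)
x(2151) - E = 145 - 1*1577072863066/2130739 = 145 - 1577072863066/2130739 = -1576763905911/2130739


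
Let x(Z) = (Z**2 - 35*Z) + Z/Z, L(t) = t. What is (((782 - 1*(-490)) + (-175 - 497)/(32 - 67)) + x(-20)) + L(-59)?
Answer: 11666/5 ≈ 2333.2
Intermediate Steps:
x(Z) = 1 + Z**2 - 35*Z (x(Z) = (Z**2 - 35*Z) + 1 = 1 + Z**2 - 35*Z)
(((782 - 1*(-490)) + (-175 - 497)/(32 - 67)) + x(-20)) + L(-59) = (((782 - 1*(-490)) + (-175 - 497)/(32 - 67)) + (1 + (-20)**2 - 35*(-20))) - 59 = (((782 + 490) - 672/(-35)) + (1 + 400 + 700)) - 59 = ((1272 - 672*(-1/35)) + 1101) - 59 = ((1272 + 96/5) + 1101) - 59 = (6456/5 + 1101) - 59 = 11961/5 - 59 = 11666/5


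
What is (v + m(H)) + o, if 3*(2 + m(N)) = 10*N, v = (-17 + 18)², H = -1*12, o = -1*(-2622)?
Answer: 2581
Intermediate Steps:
o = 2622
H = -12
v = 1 (v = 1² = 1)
m(N) = -2 + 10*N/3 (m(N) = -2 + (10*N)/3 = -2 + 10*N/3)
(v + m(H)) + o = (1 + (-2 + (10/3)*(-12))) + 2622 = (1 + (-2 - 40)) + 2622 = (1 - 42) + 2622 = -41 + 2622 = 2581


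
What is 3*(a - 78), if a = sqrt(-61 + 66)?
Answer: -234 + 3*sqrt(5) ≈ -227.29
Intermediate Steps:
a = sqrt(5) ≈ 2.2361
3*(a - 78) = 3*(sqrt(5) - 78) = 3*(-78 + sqrt(5)) = -234 + 3*sqrt(5)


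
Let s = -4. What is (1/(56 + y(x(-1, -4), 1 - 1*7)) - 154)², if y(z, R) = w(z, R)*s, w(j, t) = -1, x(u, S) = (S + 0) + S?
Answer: 85359121/3600 ≈ 23711.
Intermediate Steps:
x(u, S) = 2*S (x(u, S) = S + S = 2*S)
y(z, R) = 4 (y(z, R) = -1*(-4) = 4)
(1/(56 + y(x(-1, -4), 1 - 1*7)) - 154)² = (1/(56 + 4) - 154)² = (1/60 - 154)² = (-9239/60)² = 85359121/3600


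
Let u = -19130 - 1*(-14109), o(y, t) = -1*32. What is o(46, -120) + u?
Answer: -5053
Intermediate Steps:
o(y, t) = -32
u = -5021 (u = -19130 + 14109 = -5021)
o(46, -120) + u = -32 - 5021 = -5053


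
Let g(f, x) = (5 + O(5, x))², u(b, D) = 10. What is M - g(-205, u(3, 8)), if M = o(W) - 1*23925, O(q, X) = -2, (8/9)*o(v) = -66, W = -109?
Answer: -96033/4 ≈ -24008.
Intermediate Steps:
o(v) = -297/4 (o(v) = (9/8)*(-66) = -297/4)
M = -95997/4 (M = -297/4 - 1*23925 = -297/4 - 23925 = -95997/4 ≈ -23999.)
g(f, x) = 9 (g(f, x) = (5 - 2)² = 3² = 9)
M - g(-205, u(3, 8)) = -95997/4 - 1*9 = -95997/4 - 9 = -96033/4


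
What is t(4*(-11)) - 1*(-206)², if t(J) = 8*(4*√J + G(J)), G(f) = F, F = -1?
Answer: -42444 + 64*I*√11 ≈ -42444.0 + 212.26*I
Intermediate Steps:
G(f) = -1
t(J) = -8 + 32*√J (t(J) = 8*(4*√J - 1) = 8*(-1 + 4*√J) = -8 + 32*√J)
t(4*(-11)) - 1*(-206)² = (-8 + 32*√(4*(-11))) - 1*(-206)² = (-8 + 32*√(-44)) - 1*42436 = (-8 + 32*(2*I*√11)) - 42436 = (-8 + 64*I*√11) - 42436 = -42444 + 64*I*√11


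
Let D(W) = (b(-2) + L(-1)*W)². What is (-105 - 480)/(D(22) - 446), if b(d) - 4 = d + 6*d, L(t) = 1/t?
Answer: -585/578 ≈ -1.0121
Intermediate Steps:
b(d) = 4 + 7*d (b(d) = 4 + (d + 6*d) = 4 + 7*d)
D(W) = (-10 - W)² (D(W) = ((4 + 7*(-2)) + W/(-1))² = ((4 - 14) - W)² = (-10 - W)²)
(-105 - 480)/(D(22) - 446) = (-105 - 480)/((10 + 22)² - 446) = -585/(32² - 446) = -585/(1024 - 446) = -585/578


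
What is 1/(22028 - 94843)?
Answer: -1/72815 ≈ -1.3733e-5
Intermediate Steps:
1/(22028 - 94843) = 1/(-72815) = -1/72815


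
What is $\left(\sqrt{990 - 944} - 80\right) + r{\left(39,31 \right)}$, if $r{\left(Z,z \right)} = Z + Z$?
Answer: $-2 + \sqrt{46} \approx 4.7823$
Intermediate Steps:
$r{\left(Z,z \right)} = 2 Z$
$\left(\sqrt{990 - 944} - 80\right) + r{\left(39,31 \right)} = \left(\sqrt{990 - 944} - 80\right) + 2 \cdot 39 = \left(\sqrt{46} - 80\right) + 78 = \left(-80 + \sqrt{46}\right) + 78 = -2 + \sqrt{46}$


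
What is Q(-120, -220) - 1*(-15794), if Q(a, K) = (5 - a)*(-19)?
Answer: 13419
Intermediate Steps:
Q(a, K) = -95 + 19*a
Q(-120, -220) - 1*(-15794) = (-95 + 19*(-120)) - 1*(-15794) = (-95 - 2280) + 15794 = -2375 + 15794 = 13419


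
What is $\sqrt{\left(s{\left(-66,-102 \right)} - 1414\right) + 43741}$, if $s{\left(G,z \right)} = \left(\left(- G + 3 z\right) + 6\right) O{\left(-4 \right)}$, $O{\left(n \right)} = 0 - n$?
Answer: $9 \sqrt{511} \approx 203.45$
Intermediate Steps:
$O{\left(n \right)} = - n$
$s{\left(G,z \right)} = 24 - 4 G + 12 z$ ($s{\left(G,z \right)} = \left(\left(- G + 3 z\right) + 6\right) \left(\left(-1\right) \left(-4\right)\right) = \left(6 - G + 3 z\right) 4 = 24 - 4 G + 12 z$)
$\sqrt{\left(s{\left(-66,-102 \right)} - 1414\right) + 43741} = \sqrt{\left(\left(24 - -264 + 12 \left(-102\right)\right) - 1414\right) + 43741} = \sqrt{\left(\left(24 + 264 - 1224\right) - 1414\right) + 43741} = \sqrt{\left(-936 - 1414\right) + 43741} = \sqrt{-2350 + 43741} = \sqrt{41391} = 9 \sqrt{511}$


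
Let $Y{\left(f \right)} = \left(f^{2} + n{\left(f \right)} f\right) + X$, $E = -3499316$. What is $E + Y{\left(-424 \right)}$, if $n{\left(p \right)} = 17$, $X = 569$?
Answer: $-3326179$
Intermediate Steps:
$Y{\left(f \right)} = 569 + f^{2} + 17 f$ ($Y{\left(f \right)} = \left(f^{2} + 17 f\right) + 569 = 569 + f^{2} + 17 f$)
$E + Y{\left(-424 \right)} = -3499316 + \left(569 + \left(-424\right)^{2} + 17 \left(-424\right)\right) = -3499316 + \left(569 + 179776 - 7208\right) = -3499316 + 173137 = -3326179$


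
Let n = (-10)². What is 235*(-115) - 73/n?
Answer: -2702573/100 ≈ -27026.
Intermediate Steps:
n = 100
235*(-115) - 73/n = 235*(-115) - 73/100 = -27025 - 73*1/100 = -27025 - 73/100 = -2702573/100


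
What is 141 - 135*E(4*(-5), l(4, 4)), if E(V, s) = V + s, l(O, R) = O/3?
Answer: 2661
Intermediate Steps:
l(O, R) = O/3 (l(O, R) = O*(1/3) = O/3)
141 - 135*E(4*(-5), l(4, 4)) = 141 - 135*(4*(-5) + (1/3)*4) = 141 - 135*(-20 + 4/3) = 141 - 135*(-56/3) = 141 + 2520 = 2661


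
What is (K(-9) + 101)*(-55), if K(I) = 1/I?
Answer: -49940/9 ≈ -5548.9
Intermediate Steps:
(K(-9) + 101)*(-55) = (1/(-9) + 101)*(-55) = (-⅑ + 101)*(-55) = (908/9)*(-55) = -49940/9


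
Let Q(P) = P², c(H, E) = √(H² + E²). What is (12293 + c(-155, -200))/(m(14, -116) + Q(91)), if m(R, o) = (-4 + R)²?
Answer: 12293/8381 + 5*√2561/8381 ≈ 1.4970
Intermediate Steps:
c(H, E) = √(E² + H²)
(12293 + c(-155, -200))/(m(14, -116) + Q(91)) = (12293 + √((-200)² + (-155)²))/((-4 + 14)² + 91²) = (12293 + √(40000 + 24025))/(10² + 8281) = (12293 + √64025)/(100 + 8281) = (12293 + 5*√2561)/8381 = (12293 + 5*√2561)*(1/8381) = 12293/8381 + 5*√2561/8381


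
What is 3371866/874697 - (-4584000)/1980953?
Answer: 10689119116298/1732733646241 ≈ 6.1689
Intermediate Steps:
3371866/874697 - (-4584000)/1980953 = 3371866*(1/874697) - (-4584000)/1980953 = 3371866/874697 - 1*(-4584000/1980953) = 3371866/874697 + 4584000/1980953 = 10689119116298/1732733646241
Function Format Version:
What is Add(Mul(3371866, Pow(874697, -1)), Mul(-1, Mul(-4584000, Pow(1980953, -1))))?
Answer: Rational(10689119116298, 1732733646241) ≈ 6.1689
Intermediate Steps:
Add(Mul(3371866, Pow(874697, -1)), Mul(-1, Mul(-4584000, Pow(1980953, -1)))) = Add(Mul(3371866, Rational(1, 874697)), Mul(-1, Mul(-4584000, Rational(1, 1980953)))) = Add(Rational(3371866, 874697), Mul(-1, Rational(-4584000, 1980953))) = Add(Rational(3371866, 874697), Rational(4584000, 1980953)) = Rational(10689119116298, 1732733646241)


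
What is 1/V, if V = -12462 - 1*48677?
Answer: -1/61139 ≈ -1.6356e-5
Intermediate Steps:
V = -61139 (V = -12462 - 48677 = -61139)
1/V = 1/(-61139) = -1/61139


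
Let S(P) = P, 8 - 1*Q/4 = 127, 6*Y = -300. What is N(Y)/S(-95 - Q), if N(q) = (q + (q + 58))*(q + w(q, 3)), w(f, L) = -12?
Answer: 868/127 ≈ 6.8346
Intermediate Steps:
Y = -50 (Y = (⅙)*(-300) = -50)
Q = -476 (Q = 32 - 4*127 = 32 - 508 = -476)
N(q) = (-12 + q)*(58 + 2*q) (N(q) = (q + (q + 58))*(q - 12) = (q + (58 + q))*(-12 + q) = (58 + 2*q)*(-12 + q) = (-12 + q)*(58 + 2*q))
N(Y)/S(-95 - Q) = (-696 + 2*(-50)² + 34*(-50))/(-95 - 1*(-476)) = (-696 + 2*2500 - 1700)/(-95 + 476) = (-696 + 5000 - 1700)/381 = 2604*(1/381) = 868/127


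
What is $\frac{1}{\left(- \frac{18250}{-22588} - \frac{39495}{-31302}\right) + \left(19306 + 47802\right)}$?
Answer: $\frac{29460399}{1977089430032} \approx 1.4901 \cdot 10^{-5}$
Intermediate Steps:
$\frac{1}{\left(- \frac{18250}{-22588} - \frac{39495}{-31302}\right) + \left(19306 + 47802\right)} = \frac{1}{\left(\left(-18250\right) \left(- \frac{1}{22588}\right) - - \frac{13165}{10434}\right) + 67108} = \frac{1}{\left(\frac{9125}{11294} + \frac{13165}{10434}\right) + 67108} = \frac{1}{\frac{60973940}{29460399} + 67108} = \frac{1}{\frac{1977089430032}{29460399}} = \frac{29460399}{1977089430032}$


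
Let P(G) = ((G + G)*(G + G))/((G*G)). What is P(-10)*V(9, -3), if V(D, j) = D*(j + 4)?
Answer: 36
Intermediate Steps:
V(D, j) = D*(4 + j)
P(G) = 4 (P(G) = ((2*G)*(2*G))/(G**2) = (4*G**2)/G**2 = 4)
P(-10)*V(9, -3) = 4*(9*(4 - 3)) = 4*(9*1) = 4*9 = 36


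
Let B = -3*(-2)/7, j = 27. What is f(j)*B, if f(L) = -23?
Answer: -138/7 ≈ -19.714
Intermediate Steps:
B = 6/7 (B = 6*(1/7) = 6/7 ≈ 0.85714)
f(j)*B = -23*6/7 = -138/7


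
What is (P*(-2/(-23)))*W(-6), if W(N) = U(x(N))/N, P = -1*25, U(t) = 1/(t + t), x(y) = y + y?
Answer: -25/1656 ≈ -0.015097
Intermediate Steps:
x(y) = 2*y
U(t) = 1/(2*t)
P = -25
W(N) = 1/(4*N²) (W(N) = (1/(2*((2*N))))/N = ((1/(2*N))/2)/N = (1/(4*N))/N = 1/(4*N²))
(P*(-2/(-23)))*W(-6) = (-(-50)/(-23))*((¼)/(-6)²) = (-(-50)*(-1)/23)*((¼)*(1/36)) = -25*2/23*(1/144) = -50/23*1/144 = -25/1656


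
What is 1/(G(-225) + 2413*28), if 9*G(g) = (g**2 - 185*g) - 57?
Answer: 3/233423 ≈ 1.2852e-5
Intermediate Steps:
G(g) = -19/3 - 185*g/9 + g**2/9 (G(g) = ((g**2 - 185*g) - 57)/9 = (-57 + g**2 - 185*g)/9 = -19/3 - 185*g/9 + g**2/9)
1/(G(-225) + 2413*28) = 1/((-19/3 - 185/9*(-225) + (1/9)*(-225)**2) + 2413*28) = 1/((-19/3 + 4625 + (1/9)*50625) + 67564) = 1/((-19/3 + 4625 + 5625) + 67564) = 1/(30731/3 + 67564) = 1/(233423/3) = 3/233423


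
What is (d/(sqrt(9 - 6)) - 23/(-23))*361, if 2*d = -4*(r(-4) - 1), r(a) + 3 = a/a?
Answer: 361 + 722*sqrt(3) ≈ 1611.5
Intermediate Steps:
r(a) = -2 (r(a) = -3 + a/a = -3 + 1 = -2)
d = 6 (d = (-4*(-2 - 1))/2 = (-4*(-3))/2 = (1/2)*12 = 6)
(d/(sqrt(9 - 6)) - 23/(-23))*361 = (6/(sqrt(9 - 6)) - 23/(-23))*361 = (6/(sqrt(3)) - 23*(-1/23))*361 = (6*(sqrt(3)/3) + 1)*361 = (2*sqrt(3) + 1)*361 = (1 + 2*sqrt(3))*361 = 361 + 722*sqrt(3)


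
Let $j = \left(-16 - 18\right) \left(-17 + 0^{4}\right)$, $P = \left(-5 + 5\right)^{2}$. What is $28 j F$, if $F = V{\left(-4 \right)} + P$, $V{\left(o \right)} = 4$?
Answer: $64736$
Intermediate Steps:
$P = 0$ ($P = 0^{2} = 0$)
$j = 578$ ($j = - 34 \left(-17 + 0\right) = \left(-34\right) \left(-17\right) = 578$)
$F = 4$ ($F = 4 + 0 = 4$)
$28 j F = 28 \cdot 578 \cdot 4 = 16184 \cdot 4 = 64736$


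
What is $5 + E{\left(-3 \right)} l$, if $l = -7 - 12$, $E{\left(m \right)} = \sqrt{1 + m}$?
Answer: $5 - 19 i \sqrt{2} \approx 5.0 - 26.87 i$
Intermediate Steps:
$l = -19$
$5 + E{\left(-3 \right)} l = 5 + \sqrt{1 - 3} \left(-19\right) = 5 + \sqrt{-2} \left(-19\right) = 5 + i \sqrt{2} \left(-19\right) = 5 - 19 i \sqrt{2}$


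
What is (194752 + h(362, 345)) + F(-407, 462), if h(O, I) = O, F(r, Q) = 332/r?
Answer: 79411066/407 ≈ 1.9511e+5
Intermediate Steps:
(194752 + h(362, 345)) + F(-407, 462) = (194752 + 362) + 332/(-407) = 195114 + 332*(-1/407) = 195114 - 332/407 = 79411066/407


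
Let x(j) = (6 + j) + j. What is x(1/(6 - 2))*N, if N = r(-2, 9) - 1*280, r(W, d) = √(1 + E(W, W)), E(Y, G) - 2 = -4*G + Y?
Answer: -3601/2 ≈ -1800.5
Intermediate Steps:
E(Y, G) = 2 + Y - 4*G (E(Y, G) = 2 + (-4*G + Y) = 2 + (Y - 4*G) = 2 + Y - 4*G)
r(W, d) = √(3 - 3*W) (r(W, d) = √(1 + (2 + W - 4*W)) = √(1 + (2 - 3*W)) = √(3 - 3*W))
N = -277 (N = √(3 - 3*(-2)) - 1*280 = √(3 + 6) - 280 = √9 - 280 = 3 - 280 = -277)
x(j) = 6 + 2*j
x(1/(6 - 2))*N = (6 + 2/(6 - 2))*(-277) = (6 + 2/4)*(-277) = (6 + 2*(¼))*(-277) = (6 + ½)*(-277) = (13/2)*(-277) = -3601/2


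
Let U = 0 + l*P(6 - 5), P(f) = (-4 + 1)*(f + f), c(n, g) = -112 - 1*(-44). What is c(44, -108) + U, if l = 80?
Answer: -548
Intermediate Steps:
c(n, g) = -68 (c(n, g) = -112 + 44 = -68)
P(f) = -6*f
U = -480 (U = 0 + 80*(-6*(6 - 5)) = 0 + 80*(-6*1) = 0 + 80*(-6) = 0 - 480 = -480)
c(44, -108) + U = -68 - 480 = -548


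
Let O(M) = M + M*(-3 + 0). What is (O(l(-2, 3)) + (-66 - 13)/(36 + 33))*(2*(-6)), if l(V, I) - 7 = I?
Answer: 5836/23 ≈ 253.74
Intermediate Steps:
l(V, I) = 7 + I
O(M) = -2*M (O(M) = M + M*(-3) = M - 3*M = -2*M)
(O(l(-2, 3)) + (-66 - 13)/(36 + 33))*(2*(-6)) = (-2*(7 + 3) + (-66 - 13)/(36 + 33))*(2*(-6)) = (-2*10 - 79/69)*(-12) = (-20 - 79*1/69)*(-12) = (-20 - 79/69)*(-12) = -1459/69*(-12) = 5836/23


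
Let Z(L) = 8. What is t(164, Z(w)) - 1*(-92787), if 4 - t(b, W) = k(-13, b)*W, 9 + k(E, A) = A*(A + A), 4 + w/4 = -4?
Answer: -337473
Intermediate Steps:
w = -32 (w = -16 + 4*(-4) = -16 - 16 = -32)
k(E, A) = -9 + 2*A² (k(E, A) = -9 + A*(A + A) = -9 + A*(2*A) = -9 + 2*A²)
t(b, W) = 4 - W*(-9 + 2*b²) (t(b, W) = 4 - (-9 + 2*b²)*W = 4 - W*(-9 + 2*b²))
t(164, Z(w)) - 1*(-92787) = (4 - 1*8*(-9 + 2*164²)) - 1*(-92787) = (4 - 1*8*(-9 + 2*26896)) + 92787 = (4 - 1*8*(-9 + 53792)) + 92787 = (4 - 1*8*53783) + 92787 = (4 - 430264) + 92787 = -430260 + 92787 = -337473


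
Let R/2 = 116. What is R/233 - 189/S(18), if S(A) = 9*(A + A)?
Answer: 1153/2796 ≈ 0.41237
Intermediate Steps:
S(A) = 18*A (S(A) = 9*(2*A) = 18*A)
R = 232 (R = 2*116 = 232)
R/233 - 189/S(18) = 232/233 - 189/(18*18) = 232*(1/233) - 189/324 = 232/233 - 189*1/324 = 232/233 - 7/12 = 1153/2796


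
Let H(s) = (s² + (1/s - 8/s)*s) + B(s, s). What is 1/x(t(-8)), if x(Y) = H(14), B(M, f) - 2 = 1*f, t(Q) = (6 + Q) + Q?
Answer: 1/205 ≈ 0.0048781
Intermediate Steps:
t(Q) = 6 + 2*Q
B(M, f) = 2 + f (B(M, f) = 2 + 1*f = 2 + f)
H(s) = -5 + s + s² (H(s) = (s² + (1/s - 8/s)*s) + (2 + s) = (s² + (-7/s)*s) + (2 + s) = (s² - 7) + (2 + s) = (-7 + s²) + (2 + s) = -5 + s + s²)
x(Y) = 205 (x(Y) = -5 + 14 + 14² = -5 + 14 + 196 = 205)
1/x(t(-8)) = 1/205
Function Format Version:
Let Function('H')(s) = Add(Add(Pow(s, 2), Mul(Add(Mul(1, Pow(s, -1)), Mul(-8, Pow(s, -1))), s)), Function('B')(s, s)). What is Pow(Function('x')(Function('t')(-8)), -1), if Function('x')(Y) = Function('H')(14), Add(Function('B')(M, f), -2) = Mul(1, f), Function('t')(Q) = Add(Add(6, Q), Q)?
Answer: Rational(1, 205) ≈ 0.0048781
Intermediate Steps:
Function('t')(Q) = Add(6, Mul(2, Q))
Function('B')(M, f) = Add(2, f) (Function('B')(M, f) = Add(2, Mul(1, f)) = Add(2, f))
Function('H')(s) = Add(-5, s, Pow(s, 2)) (Function('H')(s) = Add(Add(Pow(s, 2), Mul(Add(Mul(1, Pow(s, -1)), Mul(-8, Pow(s, -1))), s)), Add(2, s)) = Add(Add(Pow(s, 2), Mul(Add(Pow(s, -1), Mul(-8, Pow(s, -1))), s)), Add(2, s)) = Add(Add(Pow(s, 2), Mul(Mul(-7, Pow(s, -1)), s)), Add(2, s)) = Add(Add(Pow(s, 2), -7), Add(2, s)) = Add(Add(-7, Pow(s, 2)), Add(2, s)) = Add(-5, s, Pow(s, 2)))
Function('x')(Y) = 205 (Function('x')(Y) = Add(-5, 14, Pow(14, 2)) = Add(-5, 14, 196) = 205)
Pow(Function('x')(Function('t')(-8)), -1) = Pow(205, -1) = Rational(1, 205)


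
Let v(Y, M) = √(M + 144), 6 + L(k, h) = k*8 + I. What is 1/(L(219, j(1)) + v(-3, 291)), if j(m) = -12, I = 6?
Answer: 584/1023023 - √435/3069069 ≈ 0.00056406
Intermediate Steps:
L(k, h) = 8*k (L(k, h) = -6 + (k*8 + 6) = -6 + (8*k + 6) = -6 + (6 + 8*k) = 8*k)
v(Y, M) = √(144 + M)
1/(L(219, j(1)) + v(-3, 291)) = 1/(8*219 + √(144 + 291)) = 1/(1752 + √435)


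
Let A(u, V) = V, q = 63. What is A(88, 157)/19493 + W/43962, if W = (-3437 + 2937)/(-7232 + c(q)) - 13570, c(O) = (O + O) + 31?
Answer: -36452748674/121258604139 ≈ -0.30062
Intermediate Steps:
c(O) = 31 + 2*O (c(O) = 2*O + 31 = 31 + 2*O)
W = -3840290/283 (W = (-3437 + 2937)/(-7232 + (31 + 2*63)) - 13570 = -500/(-7232 + (31 + 126)) - 13570 = -500/(-7232 + 157) - 13570 = -500/(-7075) - 13570 = -500*(-1/7075) - 13570 = 20/283 - 13570 = -3840290/283 ≈ -13570.)
A(88, 157)/19493 + W/43962 = 157/19493 - 3840290/283/43962 = 157*(1/19493) - 3840290/283*1/43962 = 157/19493 - 1920145/6220623 = -36452748674/121258604139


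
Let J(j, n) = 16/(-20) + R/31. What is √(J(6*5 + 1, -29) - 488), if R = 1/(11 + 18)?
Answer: I*√9876193745/4495 ≈ 22.109*I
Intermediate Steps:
R = 1/29 ≈ 0.034483
J(j, n) = -3591/4495 (J(j, n) = 16/(-20) + (1/29)/31 = 16*(-1/20) + (1/29)*(1/31) = -⅘ + 1/899 = -3591/4495)
√(J(6*5 + 1, -29) - 488) = √(-3591/4495 - 488) = √(-2197151/4495) = I*√9876193745/4495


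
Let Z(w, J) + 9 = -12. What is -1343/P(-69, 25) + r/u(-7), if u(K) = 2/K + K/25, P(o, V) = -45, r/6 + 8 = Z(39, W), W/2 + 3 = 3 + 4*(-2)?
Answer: 167023/495 ≈ 337.42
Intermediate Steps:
W = -16 (W = -6 + 2*(3 + 4*(-2)) = -6 + 2*(3 - 8) = -6 + 2*(-5) = -6 - 10 = -16)
Z(w, J) = -21 (Z(w, J) = -9 - 12 = -21)
r = -174 (r = -48 + 6*(-21) = -48 - 126 = -174)
u(K) = 2/K + K/25 (u(K) = 2/K + K*(1/25) = 2/K + K/25)
-1343/P(-69, 25) + r/u(-7) = -1343/(-45) - 174/(2/(-7) + (1/25)*(-7)) = -1343*(-1/45) - 174/(2*(-⅐) - 7/25) = 1343/45 - 174/(-2/7 - 7/25) = 1343/45 - 174/(-99/175) = 1343/45 - 174*(-175/99) = 1343/45 + 10150/33 = 167023/495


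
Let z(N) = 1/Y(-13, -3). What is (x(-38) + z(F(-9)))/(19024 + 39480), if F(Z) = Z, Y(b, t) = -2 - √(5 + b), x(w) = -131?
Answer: (-262*√2 + 263*I)/(117008*(√2 - I)) ≈ -0.002242 + 4.0288e-6*I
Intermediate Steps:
z(N) = 1/(-2 - 2*I*√2) (z(N) = 1/(-2 - √(5 - 13)) = 1/(-2 - √(-8)) = 1/(-2 - 2*I*√2))
(x(-38) + z(F(-9)))/(19024 + 39480) = (-131 + I/(2*(√2 - I)))/(19024 + 39480) = (-131 + I/(2*(√2 - I)))/58504 = (-131 + I/(2*(√2 - I)))*(1/58504) = -131/58504 + I/(117008*(√2 - I))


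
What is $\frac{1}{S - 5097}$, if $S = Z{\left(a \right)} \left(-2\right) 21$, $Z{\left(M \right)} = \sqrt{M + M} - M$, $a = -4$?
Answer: $\frac{i}{3 \left(- 1755 i + 28 \sqrt{2}\right)} \approx -0.00018984 + 4.2833 \cdot 10^{-6} i$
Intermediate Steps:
$Z{\left(M \right)} = - M + \sqrt{2} \sqrt{M}$ ($Z{\left(M \right)} = \sqrt{2 M} - M = \sqrt{2} \sqrt{M} - M = - M + \sqrt{2} \sqrt{M}$)
$S = -168 - 84 i \sqrt{2}$ ($S = \left(\left(-1\right) \left(-4\right) + \sqrt{2} \sqrt{-4}\right) \left(-2\right) 21 = \left(4 + \sqrt{2} \cdot 2 i\right) \left(-2\right) 21 = \left(4 + 2 i \sqrt{2}\right) \left(-2\right) 21 = \left(-8 - 4 i \sqrt{2}\right) 21 = -168 - 84 i \sqrt{2} \approx -168.0 - 118.79 i$)
$\frac{1}{S - 5097} = \frac{1}{\left(-168 - 84 i \sqrt{2}\right) - 5097} = \frac{1}{-5265 - 84 i \sqrt{2}}$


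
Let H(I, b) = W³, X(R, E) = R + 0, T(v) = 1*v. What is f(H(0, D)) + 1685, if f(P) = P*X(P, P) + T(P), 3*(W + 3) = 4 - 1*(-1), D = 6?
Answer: 1230733/729 ≈ 1688.2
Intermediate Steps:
T(v) = v
W = -4/3 (W = -3 + (4 - 1*(-1))/3 = -3 + (4 + 1)/3 = -3 + (⅓)*5 = -3 + 5/3 = -4/3 ≈ -1.3333)
X(R, E) = R
H(I, b) = -64/27 (H(I, b) = (-4/3)³ = -64/27)
f(P) = P + P² (f(P) = P*P + P = P² + P = P + P²)
f(H(0, D)) + 1685 = -64*(1 - 64/27)/27 + 1685 = -64/27*(-37/27) + 1685 = 2368/729 + 1685 = 1230733/729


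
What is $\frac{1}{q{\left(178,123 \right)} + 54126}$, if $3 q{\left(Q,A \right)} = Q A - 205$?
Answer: $\frac{3}{184067} \approx 1.6298 \cdot 10^{-5}$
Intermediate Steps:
$q{\left(Q,A \right)} = - \frac{205}{3} + \frac{A Q}{3}$ ($q{\left(Q,A \right)} = \frac{Q A - 205}{3} = \frac{A Q - 205}{3} = \frac{-205 + A Q}{3} = - \frac{205}{3} + \frac{A Q}{3}$)
$\frac{1}{q{\left(178,123 \right)} + 54126} = \frac{1}{\left(- \frac{205}{3} + \frac{1}{3} \cdot 123 \cdot 178\right) + 54126} = \frac{1}{\left(- \frac{205}{3} + 7298\right) + 54126} = \frac{1}{\frac{21689}{3} + 54126} = \frac{1}{\frac{184067}{3}} = \frac{3}{184067}$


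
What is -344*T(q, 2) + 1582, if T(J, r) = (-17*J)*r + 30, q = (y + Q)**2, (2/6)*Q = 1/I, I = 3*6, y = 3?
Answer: 976922/9 ≈ 1.0855e+5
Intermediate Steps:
I = 18
Q = 1/6 (Q = 3/18 = 3*(1/18) = 1/6 ≈ 0.16667)
q = 361/36 (q = (3 + 1/6)**2 = (19/6)**2 = 361/36 ≈ 10.028)
T(J, r) = 30 - 17*J*r (T(J, r) = -17*J*r + 30 = 30 - 17*J*r)
-344*T(q, 2) + 1582 = -344*(30 - 17*361/36*2) + 1582 = -344*(30 - 6137/18) + 1582 = -344*(-5597/18) + 1582 = 962684/9 + 1582 = 976922/9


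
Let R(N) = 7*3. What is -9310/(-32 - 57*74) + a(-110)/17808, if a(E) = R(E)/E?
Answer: 17368651/7928800 ≈ 2.1906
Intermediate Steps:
R(N) = 21
a(E) = 21/E
-9310/(-32 - 57*74) + a(-110)/17808 = -9310/(-32 - 57*74) + (21/(-110))/17808 = -9310/(-32 - 4218) + (21*(-1/110))*(1/17808) = -9310/(-4250) - 21/110*1/17808 = -9310*(-1/4250) - 1/93280 = 931/425 - 1/93280 = 17368651/7928800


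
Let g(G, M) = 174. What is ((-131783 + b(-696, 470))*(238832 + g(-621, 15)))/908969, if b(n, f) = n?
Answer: -31663275874/908969 ≈ -34834.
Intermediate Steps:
((-131783 + b(-696, 470))*(238832 + g(-621, 15)))/908969 = ((-131783 - 696)*(238832 + 174))/908969 = -132479*239006*(1/908969) = -31663275874*1/908969 = -31663275874/908969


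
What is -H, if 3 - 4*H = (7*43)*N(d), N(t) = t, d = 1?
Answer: 149/2 ≈ 74.500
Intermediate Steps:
H = -149/2 (H = ¾ - 7*43/4 = ¾ - 301/4 = -149/2 ≈ -74.500)
-H = -1*(-149/2) = 149/2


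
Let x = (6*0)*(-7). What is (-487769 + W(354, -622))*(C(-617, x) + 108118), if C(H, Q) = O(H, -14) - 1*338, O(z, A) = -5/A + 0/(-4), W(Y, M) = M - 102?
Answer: -737099300025/14 ≈ -5.2650e+10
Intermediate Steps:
W(Y, M) = -102 + M
O(z, A) = -5/A (O(z, A) = -5/A + 0*(-¼) = -5/A + 0 = -5/A)
x = 0 (x = 0*(-7) = 0)
C(H, Q) = -4727/14 (C(H, Q) = -5/(-14) - 1*338 = -5*(-1/14) - 338 = 5/14 - 338 = -4727/14)
(-487769 + W(354, -622))*(C(-617, x) + 108118) = (-487769 + (-102 - 622))*(-4727/14 + 108118) = (-487769 - 724)*(1508925/14) = -488493*1508925/14 = -737099300025/14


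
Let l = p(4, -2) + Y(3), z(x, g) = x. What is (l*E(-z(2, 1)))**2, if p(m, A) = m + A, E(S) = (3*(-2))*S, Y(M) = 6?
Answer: 9216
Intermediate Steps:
E(S) = -6*S
p(m, A) = A + m
l = 8 (l = (-2 + 4) + 6 = 2 + 6 = 8)
(l*E(-z(2, 1)))**2 = (8*(-(-6)*2))**2 = (8*(-6*(-2)))**2 = (8*12)**2 = 96**2 = 9216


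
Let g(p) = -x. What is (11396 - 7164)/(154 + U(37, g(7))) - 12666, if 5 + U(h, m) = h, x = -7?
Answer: -1175822/93 ≈ -12643.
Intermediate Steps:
g(p) = 7 (g(p) = -1*(-7) = 7)
U(h, m) = -5 + h
(11396 - 7164)/(154 + U(37, g(7))) - 12666 = (11396 - 7164)/(154 + (-5 + 37)) - 12666 = 4232/(154 + 32) - 12666 = 4232/186 - 12666 = 4232*(1/186) - 12666 = 2116/93 - 12666 = -1175822/93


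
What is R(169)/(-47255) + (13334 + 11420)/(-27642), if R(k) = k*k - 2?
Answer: -979589074/653111355 ≈ -1.4999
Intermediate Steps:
R(k) = -2 + k² (R(k) = k² - 2 = -2 + k²)
R(169)/(-47255) + (13334 + 11420)/(-27642) = (-2 + 169²)/(-47255) + (13334 + 11420)/(-27642) = (-2 + 28561)*(-1/47255) + 24754*(-1/27642) = 28559*(-1/47255) - 12377/13821 = -28559/47255 - 12377/13821 = -979589074/653111355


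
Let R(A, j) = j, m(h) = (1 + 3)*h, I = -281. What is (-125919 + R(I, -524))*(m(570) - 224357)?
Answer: 28080082111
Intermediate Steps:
m(h) = 4*h
(-125919 + R(I, -524))*(m(570) - 224357) = (-125919 - 524)*(4*570 - 224357) = -126443*(2280 - 224357) = -126443*(-222077) = 28080082111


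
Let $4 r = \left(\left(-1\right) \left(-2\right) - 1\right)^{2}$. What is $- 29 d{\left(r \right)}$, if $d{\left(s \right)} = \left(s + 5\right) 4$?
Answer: $-609$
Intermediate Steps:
$r = \frac{1}{4}$ ($r = \frac{\left(\left(-1\right) \left(-2\right) - 1\right)^{2}}{4} = \frac{\left(2 - 1\right)^{2}}{4} = \frac{1^{2}}{4} = \frac{1}{4} \cdot 1 = \frac{1}{4} \approx 0.25$)
$d{\left(s \right)} = 20 + 4 s$ ($d{\left(s \right)} = \left(5 + s\right) 4 = 20 + 4 s$)
$- 29 d{\left(r \right)} = - 29 \left(20 + 4 \cdot \frac{1}{4}\right) = - 29 \left(20 + 1\right) = \left(-29\right) 21 = -609$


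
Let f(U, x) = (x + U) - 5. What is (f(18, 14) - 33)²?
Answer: 36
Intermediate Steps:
f(U, x) = -5 + U + x (f(U, x) = (U + x) - 5 = -5 + U + x)
(f(18, 14) - 33)² = ((-5 + 18 + 14) - 33)² = (27 - 33)² = (-6)² = 36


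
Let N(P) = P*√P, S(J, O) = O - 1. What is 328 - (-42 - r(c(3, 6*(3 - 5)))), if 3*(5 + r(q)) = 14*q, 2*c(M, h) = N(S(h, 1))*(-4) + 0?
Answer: 365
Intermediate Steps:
S(J, O) = -1 + O
N(P) = P^(3/2)
c(M, h) = 0 (c(M, h) = ((-1 + 1)^(3/2)*(-4) + 0)/2 = (0^(3/2)*(-4) + 0)/2 = (0*(-4) + 0)/2 = (0 + 0)/2 = (½)*0 = 0)
r(q) = -5 + 14*q/3 (r(q) = -5 + (14*q)/3 = -5 + 14*q/3)
328 - (-42 - r(c(3, 6*(3 - 5)))) = 328 - (-42 - (-5 + (14/3)*0)) = 328 - (-42 - (-5 + 0)) = 328 - (-42 - 1*(-5)) = 328 - (-42 + 5) = 328 - 1*(-37) = 328 + 37 = 365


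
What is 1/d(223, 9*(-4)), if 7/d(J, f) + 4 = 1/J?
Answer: -891/1561 ≈ -0.57079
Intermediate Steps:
d(J, f) = 7/(-4 + 1/J)
1/d(223, 9*(-4)) = 1/(-7*223/(-1 + 4*223)) = 1/(-7*223/(-1 + 892)) = 1/(-7*223/891) = 1/(-7*223*1/891) = 1/(-1561/891) = -891/1561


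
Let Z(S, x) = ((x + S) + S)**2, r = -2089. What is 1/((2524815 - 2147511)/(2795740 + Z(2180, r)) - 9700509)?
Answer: -7953181/77149903491825 ≈ -1.0309e-7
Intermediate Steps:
Z(S, x) = (x + 2*S)**2 (Z(S, x) = ((S + x) + S)**2 = (x + 2*S)**2)
1/((2524815 - 2147511)/(2795740 + Z(2180, r)) - 9700509) = 1/((2524815 - 2147511)/(2795740 + (-2089 + 2*2180)**2) - 9700509) = 1/(377304/(2795740 + (-2089 + 4360)**2) - 9700509) = 1/(377304/(2795740 + 2271**2) - 9700509) = 1/(377304/(2795740 + 5157441) - 9700509) = 1/(377304/7953181 - 9700509) = 1/(-77149903491825/7953181) = -7953181/77149903491825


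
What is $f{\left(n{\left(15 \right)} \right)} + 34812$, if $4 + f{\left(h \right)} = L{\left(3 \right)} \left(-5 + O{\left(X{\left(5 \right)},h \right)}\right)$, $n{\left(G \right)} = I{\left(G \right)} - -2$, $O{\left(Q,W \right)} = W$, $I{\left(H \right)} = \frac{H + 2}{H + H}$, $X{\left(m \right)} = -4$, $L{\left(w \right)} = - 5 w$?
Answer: $\frac{69689}{2} \approx 34845.0$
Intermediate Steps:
$I{\left(H \right)} = \frac{2 + H}{2 H}$
$n{\left(G \right)} = 2 + \frac{2 + G}{2 G}$ ($n{\left(G \right)} = \frac{2 + G}{2 G} - -2 = \frac{2 + G}{2 G} + 2 = 2 + \frac{2 + G}{2 G}$)
$f{\left(h \right)} = 71 - 15 h$ ($f{\left(h \right)} = -4 + \left(-5\right) 3 \left(-5 + h\right) = -4 - 15 \left(-5 + h\right) = -4 - \left(-75 + 15 h\right) = 71 - 15 h$)
$f{\left(n{\left(15 \right)} \right)} + 34812 = \left(71 - 15 \left(\frac{5}{2} + \frac{1}{15}\right)\right) + 34812 = \left(71 - \frac{77}{2}\right) + 34812 = \frac{65}{2} + 34812 = \frac{69689}{2}$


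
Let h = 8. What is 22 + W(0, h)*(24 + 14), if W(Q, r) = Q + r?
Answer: 326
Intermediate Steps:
22 + W(0, h)*(24 + 14) = 22 + (0 + 8)*(24 + 14) = 22 + 8*38 = 22 + 304 = 326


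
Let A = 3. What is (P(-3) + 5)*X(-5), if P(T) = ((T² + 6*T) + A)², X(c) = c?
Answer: -205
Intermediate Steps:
P(T) = (3 + T² + 6*T)² (P(T) = ((T² + 6*T) + 3)² = (3 + T² + 6*T)²)
(P(-3) + 5)*X(-5) = ((3 + (-3)² + 6*(-3))² + 5)*(-5) = ((3 + 9 - 18)² + 5)*(-5) = ((-6)² + 5)*(-5) = (36 + 5)*(-5) = 41*(-5) = -205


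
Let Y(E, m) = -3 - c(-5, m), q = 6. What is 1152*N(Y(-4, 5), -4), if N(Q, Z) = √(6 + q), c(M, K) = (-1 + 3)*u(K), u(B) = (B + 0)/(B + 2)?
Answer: 2304*√3 ≈ 3990.6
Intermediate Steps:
u(B) = B/(2 + B)
c(M, K) = 2*K/(2 + K) (c(M, K) = (-1 + 3)*(K/(2 + K)) = 2*(K/(2 + K)) = 2*K/(2 + K))
Y(E, m) = -3 - 2*m/(2 + m)
N(Q, Z) = 2*√3 (N(Q, Z) = √(6 + 6) = √12 = 2*√3)
1152*N(Y(-4, 5), -4) = 1152*(2*√3) = 2304*√3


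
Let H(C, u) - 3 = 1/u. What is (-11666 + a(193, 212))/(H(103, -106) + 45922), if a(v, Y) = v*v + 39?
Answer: 2715932/4868049 ≈ 0.55791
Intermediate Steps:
a(v, Y) = 39 + v² (a(v, Y) = v² + 39 = 39 + v²)
H(C, u) = 3 + 1/u
(-11666 + a(193, 212))/(H(103, -106) + 45922) = (-11666 + (39 + 193²))/((3 + 1/(-106)) + 45922) = (-11666 + (39 + 37249))/((3 - 1/106) + 45922) = (-11666 + 37288)/(317/106 + 45922) = 25622/(4868049/106) = 25622*(106/4868049) = 2715932/4868049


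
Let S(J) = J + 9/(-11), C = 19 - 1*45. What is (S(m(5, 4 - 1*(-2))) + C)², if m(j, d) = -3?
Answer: 107584/121 ≈ 889.12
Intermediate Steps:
C = -26 (C = 19 - 45 = -26)
S(J) = -9/11 + J (S(J) = J + 9*(-1/11) = J - 9/11 = -9/11 + J)
(S(m(5, 4 - 1*(-2))) + C)² = ((-9/11 - 3) - 26)² = (-42/11 - 26)² = (-328/11)² = 107584/121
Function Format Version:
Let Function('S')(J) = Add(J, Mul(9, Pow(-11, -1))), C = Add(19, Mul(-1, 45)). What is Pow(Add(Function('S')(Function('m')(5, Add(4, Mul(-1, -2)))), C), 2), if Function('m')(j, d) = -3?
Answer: Rational(107584, 121) ≈ 889.12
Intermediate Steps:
C = -26 (C = Add(19, -45) = -26)
Function('S')(J) = Add(Rational(-9, 11), J) (Function('S')(J) = Add(J, Mul(9, Rational(-1, 11))) = Add(J, Rational(-9, 11)) = Add(Rational(-9, 11), J))
Pow(Add(Function('S')(Function('m')(5, Add(4, Mul(-1, -2)))), C), 2) = Pow(Add(Add(Rational(-9, 11), -3), -26), 2) = Pow(Add(Rational(-42, 11), -26), 2) = Pow(Rational(-328, 11), 2) = Rational(107584, 121)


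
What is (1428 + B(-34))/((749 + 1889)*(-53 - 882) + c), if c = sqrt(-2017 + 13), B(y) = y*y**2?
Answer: 11677786285/760471280363 + 9469*I*sqrt(501)/760471280363 ≈ 0.015356 + 2.787e-7*I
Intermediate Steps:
B(y) = y**3
c = 2*I*sqrt(501) (c = sqrt(-2004) = 2*I*sqrt(501) ≈ 44.766*I)
(1428 + B(-34))/((749 + 1889)*(-53 - 882) + c) = (1428 + (-34)**3)/((749 + 1889)*(-53 - 882) + 2*I*sqrt(501)) = (1428 - 39304)/(2638*(-935) + 2*I*sqrt(501)) = -37876/(-2466530 + 2*I*sqrt(501))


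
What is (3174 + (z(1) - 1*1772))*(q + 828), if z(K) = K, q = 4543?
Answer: 7535513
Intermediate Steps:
(3174 + (z(1) - 1*1772))*(q + 828) = (3174 + (1 - 1*1772))*(4543 + 828) = (3174 + (1 - 1772))*5371 = (3174 - 1771)*5371 = 1403*5371 = 7535513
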